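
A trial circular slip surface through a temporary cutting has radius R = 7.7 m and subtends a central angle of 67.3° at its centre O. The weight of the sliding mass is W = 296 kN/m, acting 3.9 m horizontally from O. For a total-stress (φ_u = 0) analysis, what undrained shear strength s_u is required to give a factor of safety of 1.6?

FS = s_u·L_a·R / (W·d), so s_u = FS·W·d / (L_a·R).
Arc length L_a = R·θ = 7.7·(67.3°·π/180) = 7.7·1.1746 = 9.04 m
s_u = 1.6·296·3.9 / (9.04·7.7) = 1847.0 / 69.64 = 26.52 kPa

s_u = 26.5 kPa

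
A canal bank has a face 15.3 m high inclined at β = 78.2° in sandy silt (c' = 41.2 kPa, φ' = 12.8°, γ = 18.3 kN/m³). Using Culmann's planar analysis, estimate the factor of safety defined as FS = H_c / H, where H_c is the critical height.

H_c = (4c'/γ) · sinβ cosφ' / [1 − cos(β − φ')]
    = (4·41.2/18.3) · sin78.2°·cos12.8° / [1 − cos65.4°]
    = 9.005 · 0.9545 / 0.5837 = 14.73 m
FS = H_c / H = 14.73 / 15.3 = 0.963

FS = 0.96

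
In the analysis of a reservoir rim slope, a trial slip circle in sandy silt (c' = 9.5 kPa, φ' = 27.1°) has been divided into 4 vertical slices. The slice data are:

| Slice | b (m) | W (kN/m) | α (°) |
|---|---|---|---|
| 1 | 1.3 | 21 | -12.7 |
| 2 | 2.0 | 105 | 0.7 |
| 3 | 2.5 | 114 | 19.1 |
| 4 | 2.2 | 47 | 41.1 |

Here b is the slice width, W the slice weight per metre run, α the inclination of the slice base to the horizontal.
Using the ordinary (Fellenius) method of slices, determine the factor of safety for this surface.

Ordinary method of slices: FS = Σ[c'·Δl_i + (W_i cosα_i)·tanφ'] / Σ W_i sinα_i, with Δl_i = b_i / cosα_i.
Slice 1: Δl = 1.3/cos(-12.7°) = 1.333 m; N'_1 = 21·cos(-12.7°) = 20.5; c'Δl = 12.66; W sinα = -4.6
Slice 2: Δl = 2.0/cos0.7° = 2.000 m; N'_2 = 105·cos0.7° = 105.0; c'Δl = 19.00; W sinα = 1.3
Slice 3: Δl = 2.5/cos19.1° = 2.646 m; N'_3 = 114·cos19.1° = 107.7; c'Δl = 25.13; W sinα = 37.3
Slice 4: Δl = 2.2/cos41.1° = 2.919 m; N'_4 = 47·cos41.1° = 35.4; c'Δl = 27.73; W sinα = 30.9
Σc'Δl = 84.5 kN/m; ΣN' = 268.6 kN/m; ΣW sinα = 64.9 kN/m
Resisting = 84.5 + 268.6·tan27.1° = 84.5 + 137.5 = 222.0 kN/m
FS = 222.0 / 64.9 = 3.422

FS = 3.42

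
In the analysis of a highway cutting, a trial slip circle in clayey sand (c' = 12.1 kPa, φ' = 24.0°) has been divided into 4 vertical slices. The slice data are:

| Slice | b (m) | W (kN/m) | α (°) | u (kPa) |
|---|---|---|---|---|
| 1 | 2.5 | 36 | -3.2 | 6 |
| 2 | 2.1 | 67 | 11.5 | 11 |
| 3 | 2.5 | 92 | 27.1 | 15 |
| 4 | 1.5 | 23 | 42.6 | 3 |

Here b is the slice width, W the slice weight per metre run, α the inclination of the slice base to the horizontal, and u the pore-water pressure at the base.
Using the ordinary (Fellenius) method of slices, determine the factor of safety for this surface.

Ordinary method of slices: FS = Σ[c'·Δl_i + (W_i cosα_i − u_i·Δl_i)·tanφ'] / Σ W_i sinα_i, with Δl_i = b_i / cosα_i.
Slice 1: Δl = 2.5/cos(-3.2°) = 2.504 m; N'_1 = 36·cos(-3.2°) − 6·2.504 = 20.9; c'Δl = 30.30; W sinα = -2.0
Slice 2: Δl = 2.1/cos11.5° = 2.143 m; N'_2 = 67·cos11.5° − 11·2.143 = 42.1; c'Δl = 25.93; W sinα = 13.4
Slice 3: Δl = 2.5/cos27.1° = 2.808 m; N'_3 = 92·cos27.1° − 15·2.808 = 39.8; c'Δl = 33.98; W sinα = 41.9
Slice 4: Δl = 1.5/cos42.6° = 2.038 m; N'_4 = 23·cos42.6° − 3·2.038 = 10.8; c'Δl = 24.66; W sinα = 15.6
Σc'Δl = 114.9 kN/m; ΣN' = 113.6 kN/m; ΣW sinα = 68.8 kN/m
Resisting = 114.9 + 113.6·tan24.0° = 114.9 + 50.6 = 165.4 kN/m
FS = 165.4 / 68.8 = 2.404

FS = 2.40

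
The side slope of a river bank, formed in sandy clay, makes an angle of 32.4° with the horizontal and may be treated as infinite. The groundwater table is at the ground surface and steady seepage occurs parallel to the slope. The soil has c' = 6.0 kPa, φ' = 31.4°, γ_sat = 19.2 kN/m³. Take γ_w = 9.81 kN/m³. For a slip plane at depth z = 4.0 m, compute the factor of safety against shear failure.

With seepage parallel to the slope and the water table at the surface, the effective normal stress on the slip plane uses the buoyant unit weight γ' = γ_sat − γ_w while the driving shear stress uses γ_sat:
FS = [c' + γ' z cos²β tanφ'] / [γ_sat z sinβ cosβ]
γ' = 19.2 − 9.81 = 9.39 kN/m³
Numerator = 6.0 + 9.39·4.0·cos²32.4°·tan31.4° = 6.0 + 9.39·4.0·0.7129·0.6104 = 22.344 kPa
Denominator = 19.2·4.0·sin32.4°·cos32.4° = 19.2·4.0·0.5358·0.8443 = 34.745 kPa
FS = 22.344 / 34.745 = 0.643

FS = 0.64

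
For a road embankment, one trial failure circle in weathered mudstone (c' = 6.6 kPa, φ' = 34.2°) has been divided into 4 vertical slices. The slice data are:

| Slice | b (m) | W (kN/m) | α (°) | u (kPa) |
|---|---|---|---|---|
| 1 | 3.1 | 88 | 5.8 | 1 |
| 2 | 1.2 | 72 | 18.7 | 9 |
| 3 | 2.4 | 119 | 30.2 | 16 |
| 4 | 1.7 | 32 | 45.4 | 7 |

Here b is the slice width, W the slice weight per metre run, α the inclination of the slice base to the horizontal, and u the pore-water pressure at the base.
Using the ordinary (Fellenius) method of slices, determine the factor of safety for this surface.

Ordinary method of slices: FS = Σ[c'·Δl_i + (W_i cosα_i − u_i·Δl_i)·tanφ'] / Σ W_i sinα_i, with Δl_i = b_i / cosα_i.
Slice 1: Δl = 3.1/cos5.8° = 3.116 m; N'_1 = 88·cos5.8° − 1·3.116 = 84.4; c'Δl = 20.57; W sinα = 8.9
Slice 2: Δl = 1.2/cos18.7° = 1.267 m; N'_2 = 72·cos18.7° − 9·1.267 = 56.8; c'Δl = 8.36; W sinα = 23.1
Slice 3: Δl = 2.4/cos30.2° = 2.777 m; N'_3 = 119·cos30.2° − 16·2.777 = 58.4; c'Δl = 18.33; W sinα = 59.9
Slice 4: Δl = 1.7/cos45.4° = 2.421 m; N'_4 = 32·cos45.4° − 7·2.421 = 5.5; c'Δl = 15.98; W sinα = 22.8
Σc'Δl = 63.2 kN/m; ΣN' = 205.2 kN/m; ΣW sinα = 114.6 kN/m
Resisting = 63.2 + 205.2·tan34.2° = 63.2 + 139.4 = 202.7 kN/m
FS = 202.7 / 114.6 = 1.768

FS = 1.77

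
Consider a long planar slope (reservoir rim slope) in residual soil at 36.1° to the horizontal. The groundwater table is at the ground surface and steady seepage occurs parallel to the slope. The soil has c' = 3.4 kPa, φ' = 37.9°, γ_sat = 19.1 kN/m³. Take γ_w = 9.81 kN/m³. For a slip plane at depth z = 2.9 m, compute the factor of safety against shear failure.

With seepage parallel to the slope and the water table at the surface, the effective normal stress on the slip plane uses the buoyant unit weight γ' = γ_sat − γ_w while the driving shear stress uses γ_sat:
FS = [c' + γ' z cos²β tanφ'] / [γ_sat z sinβ cosβ]
γ' = 19.1 − 9.81 = 9.29 kN/m³
Numerator = 3.4 + 9.29·2.9·cos²36.1°·tan37.9° = 3.4 + 9.29·2.9·0.6528·0.7785 = 17.092 kPa
Denominator = 19.1·2.9·sin36.1°·cos36.1° = 19.1·2.9·0.5892·0.8080 = 26.369 kPa
FS = 17.092 / 26.369 = 0.648

FS = 0.65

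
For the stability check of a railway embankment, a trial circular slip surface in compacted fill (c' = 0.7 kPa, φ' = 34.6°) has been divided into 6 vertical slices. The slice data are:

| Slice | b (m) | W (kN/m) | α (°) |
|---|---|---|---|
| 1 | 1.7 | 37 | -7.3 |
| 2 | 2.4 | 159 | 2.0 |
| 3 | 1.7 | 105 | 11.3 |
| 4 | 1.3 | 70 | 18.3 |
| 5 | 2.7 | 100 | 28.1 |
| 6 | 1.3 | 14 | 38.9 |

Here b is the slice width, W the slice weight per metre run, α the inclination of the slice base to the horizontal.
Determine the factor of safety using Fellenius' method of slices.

Ordinary method of slices: FS = Σ[c'·Δl_i + (W_i cosα_i)·tanφ'] / Σ W_i sinα_i, with Δl_i = b_i / cosα_i.
Slice 1: Δl = 1.7/cos(-7.3°) = 1.714 m; N'_1 = 37·cos(-7.3°) = 36.7; c'Δl = 1.20; W sinα = -4.7
Slice 2: Δl = 2.4/cos2.0° = 2.401 m; N'_2 = 159·cos2.0° = 158.9; c'Δl = 1.68; W sinα = 5.5
Slice 3: Δl = 1.7/cos11.3° = 1.734 m; N'_3 = 105·cos11.3° = 103.0; c'Δl = 1.21; W sinα = 20.6
Slice 4: Δl = 1.3/cos18.3° = 1.369 m; N'_4 = 70·cos18.3° = 66.5; c'Δl = 0.96; W sinα = 22.0
Slice 5: Δl = 2.7/cos28.1° = 3.061 m; N'_5 = 100·cos28.1° = 88.2; c'Δl = 2.14; W sinα = 47.1
Slice 6: Δl = 1.3/cos38.9° = 1.670 m; N'_6 = 14·cos38.9° = 10.9; c'Δl = 1.17; W sinα = 8.8
Σc'Δl = 8.4 kN/m; ΣN' = 464.1 kN/m; ΣW sinα = 99.3 kN/m
Resisting = 8.4 + 464.1·tan34.6° = 8.4 + 320.2 = 328.6 kN/m
FS = 328.6 / 99.3 = 3.309

FS = 3.31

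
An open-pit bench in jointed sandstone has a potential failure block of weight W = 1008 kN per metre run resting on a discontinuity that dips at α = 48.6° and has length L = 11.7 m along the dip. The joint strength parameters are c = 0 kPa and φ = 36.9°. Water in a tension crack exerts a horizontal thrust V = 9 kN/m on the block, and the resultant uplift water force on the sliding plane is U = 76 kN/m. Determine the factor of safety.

FS = 0.58

Resolving the block weight along and normal to the plane and applying the Mohr–Coulomb strength on the joint:
N' = W cosα − U − V sinα = 1008·cos48.6° − 76 − 9·sin48.6° = 583.9 kN/m
Driving force T = W sinα + V cosα = 1008·sin48.6° + 9·cos48.6° = 762.1 kN/m
Resisting force R = c·L + N'·tanφ = 0·11.7 + 583.9·tan36.9° = 0.0 + 438.4 = 438.4 kN/m
FS = R / T = 438.4 / 762.1 = 0.575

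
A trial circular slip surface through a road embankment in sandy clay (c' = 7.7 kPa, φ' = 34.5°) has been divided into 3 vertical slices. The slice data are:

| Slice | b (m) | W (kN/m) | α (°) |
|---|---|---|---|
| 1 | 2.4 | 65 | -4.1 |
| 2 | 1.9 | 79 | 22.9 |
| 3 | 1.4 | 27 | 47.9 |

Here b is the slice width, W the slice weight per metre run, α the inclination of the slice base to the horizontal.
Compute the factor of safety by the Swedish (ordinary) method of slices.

FS = 3.41

Ordinary method of slices: FS = Σ[c'·Δl_i + (W_i cosα_i)·tanφ'] / Σ W_i sinα_i, with Δl_i = b_i / cosα_i.
Slice 1: Δl = 2.4/cos(-4.1°) = 2.406 m; N'_1 = 65·cos(-4.1°) = 64.8; c'Δl = 18.53; W sinα = -4.6
Slice 2: Δl = 1.9/cos22.9° = 2.063 m; N'_2 = 79·cos22.9° = 72.8; c'Δl = 15.88; W sinα = 30.7
Slice 3: Δl = 1.4/cos47.9° = 2.088 m; N'_3 = 27·cos47.9° = 18.1; c'Δl = 16.08; W sinα = 20.0
Σc'Δl = 50.5 kN/m; ΣN' = 155.7 kN/m; ΣW sinα = 46.1 kN/m
Resisting = 50.5 + 155.7·tan34.5° = 50.5 + 107.0 = 157.5 kN/m
FS = 157.5 / 46.1 = 3.415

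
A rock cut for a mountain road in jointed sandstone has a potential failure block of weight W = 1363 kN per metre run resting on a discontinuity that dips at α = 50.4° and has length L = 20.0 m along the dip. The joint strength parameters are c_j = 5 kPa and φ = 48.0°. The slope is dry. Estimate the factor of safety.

Resolving the block weight along and normal to the plane and applying the Mohr–Coulomb strength on the joint:
N' = W cosα = 1363·cos50.4° = 868.8 kN/m
Driving force T = W sinα = 1363·sin50.4° = 1050.2 kN/m
Resisting force R = c_j·L + N'·tanφ = 5·20.0 + 868.8·tan48.0° = 100.0 + 964.9 = 1064.9 kN/m
FS = R / T = 1064.9 / 1050.2 = 1.014

FS = 1.01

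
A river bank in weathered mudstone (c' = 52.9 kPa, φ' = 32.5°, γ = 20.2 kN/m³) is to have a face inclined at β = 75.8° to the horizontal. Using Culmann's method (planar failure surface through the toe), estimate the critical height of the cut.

Culmann's analysis gives the critical failure plane at α_cr = (β + φ')/2 = (75.8 + 32.5)/2 = 54.1°, and the critical height
H_c = (4c'/γ) · sinβ cosφ' / [1 − cos(β − φ')]
    = (4·52.9/20.2) · sin75.8°·cos32.5° / [1 − cos(43.3°)]
    = 10.475 · 0.9694·0.8434 / [1 − 0.7278]
    = 10.475 · 0.8176 / 0.2722
    = 31.46 m

H_c = 31.46 m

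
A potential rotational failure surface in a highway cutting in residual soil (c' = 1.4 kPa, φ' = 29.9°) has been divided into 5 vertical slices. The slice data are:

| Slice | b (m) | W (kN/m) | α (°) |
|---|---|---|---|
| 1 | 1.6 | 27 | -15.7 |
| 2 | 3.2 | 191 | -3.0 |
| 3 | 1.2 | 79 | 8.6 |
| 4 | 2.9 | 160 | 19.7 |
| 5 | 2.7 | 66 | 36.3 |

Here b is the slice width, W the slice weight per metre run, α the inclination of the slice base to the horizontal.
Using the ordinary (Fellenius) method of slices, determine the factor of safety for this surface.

FS = 3.48

Ordinary method of slices: FS = Σ[c'·Δl_i + (W_i cosα_i)·tanφ'] / Σ W_i sinα_i, with Δl_i = b_i / cosα_i.
Slice 1: Δl = 1.6/cos(-15.7°) = 1.662 m; N'_1 = 27·cos(-15.7°) = 26.0; c'Δl = 2.33; W sinα = -7.3
Slice 2: Δl = 3.2/cos(-3.0°) = 3.204 m; N'_2 = 191·cos(-3.0°) = 190.7; c'Δl = 4.49; W sinα = -10.0
Slice 3: Δl = 1.2/cos8.6° = 1.214 m; N'_3 = 79·cos8.6° = 78.1; c'Δl = 1.70; W sinα = 11.8
Slice 4: Δl = 2.9/cos19.7° = 3.080 m; N'_4 = 160·cos19.7° = 150.6; c'Δl = 4.31; W sinα = 53.9
Slice 5: Δl = 2.7/cos36.3° = 3.350 m; N'_5 = 66·cos36.3° = 53.2; c'Δl = 4.69; W sinα = 39.1
Σc'Δl = 17.5 kN/m; ΣN' = 498.7 kN/m; ΣW sinα = 87.5 kN/m
Resisting = 17.5 + 498.7·tan29.9° = 17.5 + 286.7 = 304.3 kN/m
FS = 304.3 / 87.5 = 3.477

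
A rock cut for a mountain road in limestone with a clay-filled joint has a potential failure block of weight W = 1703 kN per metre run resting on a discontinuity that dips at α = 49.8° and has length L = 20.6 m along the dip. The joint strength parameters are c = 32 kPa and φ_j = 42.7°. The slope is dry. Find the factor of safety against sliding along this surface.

Resolving the block weight along and normal to the plane and applying the Mohr–Coulomb strength on the joint:
N' = W cosα = 1703·cos49.8° = 1099.2 kN/m
Driving force T = W sinα = 1703·sin49.8° = 1300.7 kN/m
Resisting force R = c·L + N'·tanφ_j = 32·20.6 + 1099.2·tan42.7° = 659.2 + 1014.3 = 1673.5 kN/m
FS = R / T = 1673.5 / 1300.7 = 1.287

FS = 1.29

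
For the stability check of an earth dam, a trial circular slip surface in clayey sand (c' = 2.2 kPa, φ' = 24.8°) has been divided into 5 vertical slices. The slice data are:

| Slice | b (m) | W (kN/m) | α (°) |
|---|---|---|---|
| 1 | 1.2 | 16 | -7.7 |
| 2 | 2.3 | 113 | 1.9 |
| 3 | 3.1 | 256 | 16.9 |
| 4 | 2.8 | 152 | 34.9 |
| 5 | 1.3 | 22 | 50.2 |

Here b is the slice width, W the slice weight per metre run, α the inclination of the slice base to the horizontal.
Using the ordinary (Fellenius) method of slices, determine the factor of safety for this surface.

FS = 1.47

Ordinary method of slices: FS = Σ[c'·Δl_i + (W_i cosα_i)·tanφ'] / Σ W_i sinα_i, with Δl_i = b_i / cosα_i.
Slice 1: Δl = 1.2/cos(-7.7°) = 1.211 m; N'_1 = 16·cos(-7.7°) = 15.9; c'Δl = 2.66; W sinα = -2.1
Slice 2: Δl = 2.3/cos1.9° = 2.301 m; N'_2 = 113·cos1.9° = 112.9; c'Δl = 5.06; W sinα = 3.7
Slice 3: Δl = 3.1/cos16.9° = 3.240 m; N'_3 = 256·cos16.9° = 244.9; c'Δl = 7.13; W sinα = 74.4
Slice 4: Δl = 2.8/cos34.9° = 3.414 m; N'_4 = 152·cos34.9° = 124.7; c'Δl = 7.51; W sinα = 87.0
Slice 5: Δl = 1.3/cos50.2° = 2.031 m; N'_5 = 22·cos50.2° = 14.1; c'Δl = 4.47; W sinα = 16.9
Σc'Δl = 26.8 kN/m; ΣN' = 512.5 kN/m; ΣW sinα = 179.9 kN/m
Resisting = 26.8 + 512.5·tan24.8° = 26.8 + 236.8 = 263.6 kN/m
FS = 263.6 / 179.9 = 1.466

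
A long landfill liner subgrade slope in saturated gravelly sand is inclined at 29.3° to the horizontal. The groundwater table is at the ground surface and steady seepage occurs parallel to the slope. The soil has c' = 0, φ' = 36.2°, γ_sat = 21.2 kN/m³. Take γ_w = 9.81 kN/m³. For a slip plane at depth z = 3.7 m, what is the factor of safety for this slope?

FS = 0.70

With seepage parallel to the slope and the water table at the surface, the effective normal stress on the slip plane uses the buoyant unit weight γ' = γ_sat − γ_w while the driving shear stress uses γ_sat:
FS = [c' + γ' z cos²β tanφ'] / [γ_sat z sinβ cosβ]
(For c' = 0 this reduces to FS = (γ'/γ_sat)·tanφ'/tanβ.)
γ' = 21.2 − 9.81 = 11.39 kN/m³
Numerator = 0.0 + 11.39·3.7·cos²29.3°·tan36.2° = 0.0 + 11.39·3.7·0.7605·0.7319 = 23.457 kPa
Denominator = 21.2·3.7·sin29.3°·cos29.3° = 21.2·3.7·0.4894·0.8721 = 33.476 kPa
FS = 23.457 / 33.476 = 0.701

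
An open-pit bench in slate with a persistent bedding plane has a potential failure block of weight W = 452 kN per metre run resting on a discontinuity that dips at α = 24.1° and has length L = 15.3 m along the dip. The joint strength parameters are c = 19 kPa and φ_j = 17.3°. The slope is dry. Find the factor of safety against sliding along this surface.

FS = 2.27

Resolving the block weight along and normal to the plane and applying the Mohr–Coulomb strength on the joint:
N' = W cosα = 452·cos24.1° = 412.6 kN/m
Driving force T = W sinα = 452·sin24.1° = 184.6 kN/m
Resisting force R = c·L + N'·tanφ_j = 19·15.3 + 412.6·tan17.3° = 290.7 + 128.5 = 419.2 kN/m
FS = R / T = 419.2 / 184.6 = 2.271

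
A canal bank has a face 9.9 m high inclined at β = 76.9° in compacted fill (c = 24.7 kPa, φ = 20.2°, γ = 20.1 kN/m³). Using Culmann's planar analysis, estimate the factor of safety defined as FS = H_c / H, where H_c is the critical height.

H_c = (4c/γ) · sinβ cosφ / [1 − cos(β − φ)]
    = (4·24.7/20.1) · sin76.9°·cos20.2° / [1 − cos56.7°]
    = 4.915 · 0.9141 / 0.4510 = 9.96 m
FS = H_c / H = 9.96 / 9.9 = 1.006

FS = 1.01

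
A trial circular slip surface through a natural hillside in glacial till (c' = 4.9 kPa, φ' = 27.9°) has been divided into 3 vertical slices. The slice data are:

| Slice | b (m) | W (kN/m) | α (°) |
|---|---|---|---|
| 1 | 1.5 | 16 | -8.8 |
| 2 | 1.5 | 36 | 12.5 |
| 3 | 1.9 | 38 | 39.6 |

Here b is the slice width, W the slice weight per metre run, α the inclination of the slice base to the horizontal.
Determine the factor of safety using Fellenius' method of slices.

Ordinary method of slices: FS = Σ[c'·Δl_i + (W_i cosα_i)·tanφ'] / Σ W_i sinα_i, with Δl_i = b_i / cosα_i.
Slice 1: Δl = 1.5/cos(-8.8°) = 1.518 m; N'_1 = 16·cos(-8.8°) = 15.8; c'Δl = 7.44; W sinα = -2.4
Slice 2: Δl = 1.5/cos12.5° = 1.536 m; N'_2 = 36·cos12.5° = 35.1; c'Δl = 7.53; W sinα = 7.8
Slice 3: Δl = 1.9/cos39.6° = 2.466 m; N'_3 = 38·cos39.6° = 29.3; c'Δl = 12.08; W sinα = 24.2
Σc'Δl = 27.0 kN/m; ΣN' = 80.2 kN/m; ΣW sinα = 29.6 kN/m
Resisting = 27.0 + 80.2·tan27.9° = 27.0 + 42.5 = 69.5 kN/m
FS = 69.5 / 29.6 = 2.352

FS = 2.35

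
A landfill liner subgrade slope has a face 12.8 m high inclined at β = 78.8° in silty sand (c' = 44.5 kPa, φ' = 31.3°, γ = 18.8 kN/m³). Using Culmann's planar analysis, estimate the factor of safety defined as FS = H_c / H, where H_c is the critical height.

H_c = (4c'/γ) · sinβ cosφ' / [1 − cos(β − φ')]
    = (4·44.5/18.8) · sin78.8°·cos31.3° / [1 − cos47.5°]
    = 9.468 · 0.8382 / 0.3244 = 24.46 m
FS = H_c / H = 24.46 / 12.8 = 1.911

FS = 1.91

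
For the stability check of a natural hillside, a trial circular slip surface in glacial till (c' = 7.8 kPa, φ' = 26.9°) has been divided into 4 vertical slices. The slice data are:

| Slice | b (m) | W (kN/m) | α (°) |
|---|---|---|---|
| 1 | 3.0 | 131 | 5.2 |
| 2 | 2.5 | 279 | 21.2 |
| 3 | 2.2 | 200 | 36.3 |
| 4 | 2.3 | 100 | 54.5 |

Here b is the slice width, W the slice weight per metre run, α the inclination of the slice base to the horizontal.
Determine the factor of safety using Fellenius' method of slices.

Ordinary method of slices: FS = Σ[c'·Δl_i + (W_i cosα_i)·tanφ'] / Σ W_i sinα_i, with Δl_i = b_i / cosα_i.
Slice 1: Δl = 3.0/cos5.2° = 3.012 m; N'_1 = 131·cos5.2° = 130.5; c'Δl = 23.50; W sinα = 11.9
Slice 2: Δl = 2.5/cos21.2° = 2.681 m; N'_2 = 279·cos21.2° = 260.1; c'Δl = 20.92; W sinα = 100.9
Slice 3: Δl = 2.2/cos36.3° = 2.730 m; N'_3 = 200·cos36.3° = 161.2; c'Δl = 21.29; W sinα = 118.4
Slice 4: Δl = 2.3/cos54.5° = 3.961 m; N'_4 = 100·cos54.5° = 58.1; c'Δl = 30.89; W sinα = 81.4
Σc'Δl = 96.6 kN/m; ΣN' = 609.8 kN/m; ΣW sinα = 312.6 kN/m
Resisting = 96.6 + 609.8·tan26.9° = 96.6 + 309.4 = 406.0 kN/m
FS = 406.0 / 312.6 = 1.299

FS = 1.30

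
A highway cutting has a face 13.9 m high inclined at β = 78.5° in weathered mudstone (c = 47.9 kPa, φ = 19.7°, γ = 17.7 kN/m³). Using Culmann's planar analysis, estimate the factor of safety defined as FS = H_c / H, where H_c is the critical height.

FS = 1.49

H_c = (4c/γ) · sinβ cosφ / [1 − cos(β − φ)]
    = (4·47.9/17.7) · sin78.5°·cos19.7° / [1 − cos58.8°]
    = 10.825 · 0.9226 / 0.4820 = 20.72 m
FS = H_c / H = 20.72 / 13.9 = 1.491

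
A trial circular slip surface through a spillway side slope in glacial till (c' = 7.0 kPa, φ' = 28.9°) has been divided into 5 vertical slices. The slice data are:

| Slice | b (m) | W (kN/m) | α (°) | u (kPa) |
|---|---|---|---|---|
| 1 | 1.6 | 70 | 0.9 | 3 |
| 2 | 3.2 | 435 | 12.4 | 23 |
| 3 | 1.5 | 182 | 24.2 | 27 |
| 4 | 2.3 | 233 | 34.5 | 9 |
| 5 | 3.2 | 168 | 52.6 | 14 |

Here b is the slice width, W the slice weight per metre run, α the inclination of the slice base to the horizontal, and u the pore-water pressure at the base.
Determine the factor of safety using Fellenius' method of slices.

Ordinary method of slices: FS = Σ[c'·Δl_i + (W_i cosα_i − u_i·Δl_i)·tanφ'] / Σ W_i sinα_i, with Δl_i = b_i / cosα_i.
Slice 1: Δl = 1.6/cos0.9° = 1.600 m; N'_1 = 70·cos0.9° − 3·1.600 = 65.2; c'Δl = 11.20; W sinα = 1.1
Slice 2: Δl = 3.2/cos12.4° = 3.276 m; N'_2 = 435·cos12.4° − 23·3.276 = 349.5; c'Δl = 22.94; W sinα = 93.4
Slice 3: Δl = 1.5/cos24.2° = 1.645 m; N'_3 = 182·cos24.2° − 27·1.645 = 121.6; c'Δl = 11.51; W sinα = 74.6
Slice 4: Δl = 2.3/cos34.5° = 2.791 m; N'_4 = 233·cos34.5° − 9·2.791 = 166.9; c'Δl = 19.54; W sinα = 132.0
Slice 5: Δl = 3.2/cos52.6° = 5.269 m; N'_5 = 168·cos52.6° − 14·5.269 = 28.3; c'Δl = 36.88; W sinα = 133.5
Σc'Δl = 102.1 kN/m; ΣN' = 731.5 kN/m; ΣW sinα = 434.5 kN/m
Resisting = 102.1 + 731.5·tan28.9° = 102.1 + 403.8 = 505.9 kN/m
FS = 505.9 / 434.5 = 1.164

FS = 1.16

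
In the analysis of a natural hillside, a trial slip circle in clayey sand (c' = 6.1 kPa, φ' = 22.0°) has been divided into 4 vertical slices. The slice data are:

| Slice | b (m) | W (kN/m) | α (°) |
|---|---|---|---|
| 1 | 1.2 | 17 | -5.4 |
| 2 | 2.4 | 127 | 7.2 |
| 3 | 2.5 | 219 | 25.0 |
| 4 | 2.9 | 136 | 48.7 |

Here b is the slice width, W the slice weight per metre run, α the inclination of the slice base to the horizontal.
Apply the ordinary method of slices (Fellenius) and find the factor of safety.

Ordinary method of slices: FS = Σ[c'·Δl_i + (W_i cosα_i)·tanφ'] / Σ W_i sinα_i, with Δl_i = b_i / cosα_i.
Slice 1: Δl = 1.2/cos(-5.4°) = 1.205 m; N'_1 = 17·cos(-5.4°) = 16.9; c'Δl = 7.35; W sinα = -1.6
Slice 2: Δl = 2.4/cos7.2° = 2.419 m; N'_2 = 127·cos7.2° = 126.0; c'Δl = 14.76; W sinα = 15.9
Slice 3: Δl = 2.5/cos25.0° = 2.758 m; N'_3 = 219·cos25.0° = 198.5; c'Δl = 16.83; W sinα = 92.6
Slice 4: Δl = 2.9/cos48.7° = 4.394 m; N'_4 = 136·cos48.7° = 89.8; c'Δl = 26.80; W sinα = 102.2
Σc'Δl = 65.7 kN/m; ΣN' = 431.2 kN/m; ΣW sinα = 209.0 kN/m
Resisting = 65.7 + 431.2·tan22.0° = 65.7 + 174.2 = 239.9 kN/m
FS = 239.9 / 209.0 = 1.148

FS = 1.15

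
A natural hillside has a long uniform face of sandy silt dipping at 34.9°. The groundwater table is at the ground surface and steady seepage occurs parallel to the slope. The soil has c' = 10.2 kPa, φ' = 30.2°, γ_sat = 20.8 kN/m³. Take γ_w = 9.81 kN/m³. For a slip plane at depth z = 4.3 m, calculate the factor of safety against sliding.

With seepage parallel to the slope and the water table at the surface, the effective normal stress on the slip plane uses the buoyant unit weight γ' = γ_sat − γ_w while the driving shear stress uses γ_sat:
FS = [c' + γ' z cos²β tanφ'] / [γ_sat z sinβ cosβ]
γ' = 20.8 − 9.81 = 10.99 kN/m³
Numerator = 10.2 + 10.99·4.3·cos²34.9°·tan30.2° = 10.2 + 10.99·4.3·0.6726·0.5820 = 28.701 kPa
Denominator = 20.8·4.3·sin34.9°·cos34.9° = 20.8·4.3·0.5721·0.8202 = 41.969 kPa
FS = 28.701 / 41.969 = 0.684

FS = 0.68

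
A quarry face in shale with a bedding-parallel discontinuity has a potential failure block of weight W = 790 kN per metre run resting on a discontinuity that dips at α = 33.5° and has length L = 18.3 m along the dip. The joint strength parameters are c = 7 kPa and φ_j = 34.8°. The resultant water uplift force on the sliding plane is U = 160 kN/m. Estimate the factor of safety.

Resolving the block weight along and normal to the plane and applying the Mohr–Coulomb strength on the joint:
N' = W cosα − U = 790·cos33.5° − 160 = 498.8 kN/m
Driving force T = W sinα = 790·sin33.5° = 436.0 kN/m
Resisting force R = c·L + N'·tanφ_j = 7·18.3 + 498.8·tan34.8° = 128.1 + 346.7 = 474.8 kN/m
FS = R / T = 474.8 / 436.0 = 1.089

FS = 1.09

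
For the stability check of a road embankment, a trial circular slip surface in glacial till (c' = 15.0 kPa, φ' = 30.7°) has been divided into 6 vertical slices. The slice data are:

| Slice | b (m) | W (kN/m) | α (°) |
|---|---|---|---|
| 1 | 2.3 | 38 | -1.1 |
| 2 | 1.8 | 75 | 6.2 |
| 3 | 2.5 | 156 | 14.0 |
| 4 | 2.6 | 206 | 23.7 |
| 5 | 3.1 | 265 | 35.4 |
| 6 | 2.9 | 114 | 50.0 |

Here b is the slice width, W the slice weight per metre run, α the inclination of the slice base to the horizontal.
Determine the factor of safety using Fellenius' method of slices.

Ordinary method of slices: FS = Σ[c'·Δl_i + (W_i cosα_i)·tanφ'] / Σ W_i sinα_i, with Δl_i = b_i / cosα_i.
Slice 1: Δl = 2.3/cos(-1.1°) = 2.300 m; N'_1 = 38·cos(-1.1°) = 38.0; c'Δl = 34.51; W sinα = -0.7
Slice 2: Δl = 1.8/cos6.2° = 1.811 m; N'_2 = 75·cos6.2° = 74.6; c'Δl = 27.16; W sinα = 8.1
Slice 3: Δl = 2.5/cos14.0° = 2.577 m; N'_3 = 156·cos14.0° = 151.4; c'Δl = 38.65; W sinα = 37.7
Slice 4: Δl = 2.6/cos23.7° = 2.839 m; N'_4 = 206·cos23.7° = 188.6; c'Δl = 42.59; W sinα = 82.8
Slice 5: Δl = 3.1/cos35.4° = 3.803 m; N'_5 = 265·cos35.4° = 216.0; c'Δl = 57.05; W sinα = 153.5
Slice 6: Δl = 2.9/cos50.0° = 4.512 m; N'_6 = 114·cos50.0° = 73.3; c'Δl = 67.67; W sinα = 87.3
Σc'Δl = 267.6 kN/m; ΣN' = 741.8 kN/m; ΣW sinα = 368.8 kN/m
Resisting = 267.6 + 741.8·tan30.7° = 267.6 + 440.5 = 708.1 kN/m
FS = 708.1 / 368.8 = 1.920

FS = 1.92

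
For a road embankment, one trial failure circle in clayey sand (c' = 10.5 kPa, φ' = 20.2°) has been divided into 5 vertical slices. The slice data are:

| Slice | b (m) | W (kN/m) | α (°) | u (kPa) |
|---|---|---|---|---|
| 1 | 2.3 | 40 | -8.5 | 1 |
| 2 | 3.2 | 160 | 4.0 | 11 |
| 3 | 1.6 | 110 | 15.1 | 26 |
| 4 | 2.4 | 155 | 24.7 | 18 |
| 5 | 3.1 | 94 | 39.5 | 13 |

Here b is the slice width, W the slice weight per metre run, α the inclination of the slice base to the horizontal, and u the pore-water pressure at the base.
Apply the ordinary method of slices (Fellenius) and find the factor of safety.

FS = 1.70

Ordinary method of slices: FS = Σ[c'·Δl_i + (W_i cosα_i − u_i·Δl_i)·tanφ'] / Σ W_i sinα_i, with Δl_i = b_i / cosα_i.
Slice 1: Δl = 2.3/cos(-8.5°) = 2.326 m; N'_1 = 40·cos(-8.5°) − 1·2.326 = 37.2; c'Δl = 24.42; W sinα = -5.9
Slice 2: Δl = 3.2/cos4.0° = 3.208 m; N'_2 = 160·cos4.0° − 11·3.208 = 124.3; c'Δl = 33.68; W sinα = 11.2
Slice 3: Δl = 1.6/cos15.1° = 1.657 m; N'_3 = 110·cos15.1° − 26·1.657 = 63.1; c'Δl = 17.40; W sinα = 28.7
Slice 4: Δl = 2.4/cos24.7° = 2.642 m; N'_4 = 155·cos24.7° − 18·2.642 = 93.3; c'Δl = 27.74; W sinα = 64.8
Slice 5: Δl = 3.1/cos39.5° = 4.017 m; N'_5 = 94·cos39.5° − 13·4.017 = 20.3; c'Δl = 42.18; W sinα = 59.8
Σc'Δl = 145.4 kN/m; ΣN' = 338.2 kN/m; ΣW sinα = 158.5 kN/m
Resisting = 145.4 + 338.2·tan20.2° = 145.4 + 124.5 = 269.9 kN/m
FS = 269.9 / 158.5 = 1.703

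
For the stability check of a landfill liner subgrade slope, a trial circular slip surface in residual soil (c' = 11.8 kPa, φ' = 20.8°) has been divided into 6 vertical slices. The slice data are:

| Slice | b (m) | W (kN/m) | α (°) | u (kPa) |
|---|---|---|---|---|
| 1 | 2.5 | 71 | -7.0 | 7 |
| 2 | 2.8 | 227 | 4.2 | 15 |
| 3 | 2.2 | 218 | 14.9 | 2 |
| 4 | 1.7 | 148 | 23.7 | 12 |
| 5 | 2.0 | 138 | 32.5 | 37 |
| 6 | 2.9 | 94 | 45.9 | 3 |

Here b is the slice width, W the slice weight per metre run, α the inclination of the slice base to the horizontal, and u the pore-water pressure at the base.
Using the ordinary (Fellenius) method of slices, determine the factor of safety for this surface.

Ordinary method of slices: FS = Σ[c'·Δl_i + (W_i cosα_i − u_i·Δl_i)·tanφ'] / Σ W_i sinα_i, with Δl_i = b_i / cosα_i.
Slice 1: Δl = 2.5/cos(-7.0°) = 2.519 m; N'_1 = 71·cos(-7.0°) − 7·2.519 = 52.8; c'Δl = 29.72; W sinα = -8.7
Slice 2: Δl = 2.8/cos4.2° = 2.808 m; N'_2 = 227·cos4.2° − 15·2.808 = 184.3; c'Δl = 33.13; W sinα = 16.6
Slice 3: Δl = 2.2/cos14.9° = 2.277 m; N'_3 = 218·cos14.9° − 2·2.277 = 206.1; c'Δl = 26.86; W sinα = 56.1
Slice 4: Δl = 1.7/cos23.7° = 1.857 m; N'_4 = 148·cos23.7° − 12·1.857 = 113.2; c'Δl = 21.91; W sinα = 59.5
Slice 5: Δl = 2.0/cos32.5° = 2.371 m; N'_5 = 138·cos32.5° − 37·2.371 = 28.6; c'Δl = 27.98; W sinα = 74.1
Slice 6: Δl = 2.9/cos45.9° = 4.167 m; N'_6 = 94·cos45.9° − 3·4.167 = 52.9; c'Δl = 49.17; W sinα = 67.5
Σc'Δl = 188.8 kN/m; ΣN' = 638.0 kN/m; ΣW sinα = 265.2 kN/m
Resisting = 188.8 + 638.0·tan20.8° = 188.8 + 242.4 = 431.1 kN/m
FS = 431.1 / 265.2 = 1.626

FS = 1.63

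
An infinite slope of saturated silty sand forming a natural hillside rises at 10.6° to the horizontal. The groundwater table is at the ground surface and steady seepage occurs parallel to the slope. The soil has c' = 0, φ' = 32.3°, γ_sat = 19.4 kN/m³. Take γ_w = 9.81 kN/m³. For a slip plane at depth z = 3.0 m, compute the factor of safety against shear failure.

FS = 1.67

With seepage parallel to the slope and the water table at the surface, the effective normal stress on the slip plane uses the buoyant unit weight γ' = γ_sat − γ_w while the driving shear stress uses γ_sat:
FS = [c' + γ' z cos²β tanφ'] / [γ_sat z sinβ cosβ]
(For c' = 0 this reduces to FS = (γ'/γ_sat)·tanφ'/tanβ.)
γ' = 19.4 − 9.81 = 9.59 kN/m³
Numerator = 0.0 + 9.59·3.0·cos²10.6°·tan32.3° = 0.0 + 9.59·3.0·0.9662·0.6322 = 17.572 kPa
Denominator = 19.4·3.0·sin10.6°·cos10.6° = 19.4·3.0·0.1840·0.9829 = 10.523 kPa
FS = 17.572 / 10.523 = 1.670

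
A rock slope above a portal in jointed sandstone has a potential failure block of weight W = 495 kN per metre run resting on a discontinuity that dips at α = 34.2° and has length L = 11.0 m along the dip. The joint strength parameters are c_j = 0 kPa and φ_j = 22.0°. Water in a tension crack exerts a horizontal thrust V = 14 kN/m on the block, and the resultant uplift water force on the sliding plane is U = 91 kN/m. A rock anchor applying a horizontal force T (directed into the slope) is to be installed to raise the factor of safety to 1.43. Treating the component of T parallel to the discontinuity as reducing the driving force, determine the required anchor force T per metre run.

Resolving forces along and normal to the sliding plane, with the horizontal anchor force T adding T·sinα to the effective normal force and T·cosα acting up the plane against the driving force:
FS = [c_jL + (W cosα − U − V sinα + T sinα) tanφ_j] / [W sinα + V cosα − T cosα]
Without the anchor: N' = 310.5 kN/m, driving T_d = 289.8 kN/m, resisting R = 0·11.0 + 310.5·tan22.0° = 125.5 kN/m, FS = 0.43.
Setting FS = 1.43 and solving for T:
1.43·(289.8 − T cos34.2°) = 125.5 + T sin34.2°·tan22.0°
T·(sin34.2°·tan22.0° + 1.43·cos34.2°) = 1.43·289.8 − 125.5
T·(0.5621·0.4040 + 1.43·0.8271) = 414.4 − 125.5 = 289.0
T·1.4098 = 289.0
T = 205.0 kN/m

T = 205 kN/m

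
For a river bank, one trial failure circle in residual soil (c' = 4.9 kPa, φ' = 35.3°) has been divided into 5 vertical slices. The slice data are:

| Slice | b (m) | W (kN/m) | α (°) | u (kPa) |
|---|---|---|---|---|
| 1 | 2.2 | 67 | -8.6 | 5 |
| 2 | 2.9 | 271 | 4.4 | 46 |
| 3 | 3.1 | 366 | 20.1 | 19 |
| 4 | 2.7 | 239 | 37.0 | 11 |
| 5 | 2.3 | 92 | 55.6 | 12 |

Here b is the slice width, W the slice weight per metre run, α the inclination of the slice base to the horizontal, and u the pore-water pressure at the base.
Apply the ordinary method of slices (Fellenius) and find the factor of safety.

Ordinary method of slices: FS = Σ[c'·Δl_i + (W_i cosα_i − u_i·Δl_i)·tanφ'] / Σ W_i sinα_i, with Δl_i = b_i / cosα_i.
Slice 1: Δl = 2.2/cos(-8.6°) = 2.225 m; N'_1 = 67·cos(-8.6°) − 5·2.225 = 55.1; c'Δl = 10.90; W sinα = -10.0
Slice 2: Δl = 2.9/cos4.4° = 2.909 m; N'_2 = 271·cos4.4° − 46·2.909 = 136.4; c'Δl = 14.25; W sinα = 20.8
Slice 3: Δl = 3.1/cos20.1° = 3.301 m; N'_3 = 366·cos20.1° − 19·3.301 = 281.0; c'Δl = 16.18; W sinα = 125.8
Slice 4: Δl = 2.7/cos37.0° = 3.381 m; N'_4 = 239·cos37.0° − 11·3.381 = 153.7; c'Δl = 16.57; W sinα = 143.8
Slice 5: Δl = 2.3/cos55.6° = 4.071 m; N'_5 = 92·cos55.6° − 12·4.071 = 3.1; c'Δl = 19.95; W sinα = 75.9
Σc'Δl = 77.8 kN/m; ΣN' = 629.3 kN/m; ΣW sinα = 356.3 kN/m
Resisting = 77.8 + 629.3·tan35.3° = 77.8 + 445.6 = 523.4 kN/m
FS = 523.4 / 356.3 = 1.469

FS = 1.47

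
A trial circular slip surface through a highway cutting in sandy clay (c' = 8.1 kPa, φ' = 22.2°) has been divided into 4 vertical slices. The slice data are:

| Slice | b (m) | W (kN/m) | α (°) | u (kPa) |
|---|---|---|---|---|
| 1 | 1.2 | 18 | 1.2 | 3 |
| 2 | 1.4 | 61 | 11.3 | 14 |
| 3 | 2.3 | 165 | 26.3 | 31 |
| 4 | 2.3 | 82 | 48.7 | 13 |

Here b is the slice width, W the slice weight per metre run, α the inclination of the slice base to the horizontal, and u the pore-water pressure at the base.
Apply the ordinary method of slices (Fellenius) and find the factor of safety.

FS = 0.84

Ordinary method of slices: FS = Σ[c'·Δl_i + (W_i cosα_i − u_i·Δl_i)·tanφ'] / Σ W_i sinα_i, with Δl_i = b_i / cosα_i.
Slice 1: Δl = 1.2/cos1.2° = 1.200 m; N'_1 = 18·cos1.2° − 3·1.200 = 14.4; c'Δl = 9.72; W sinα = 0.4
Slice 2: Δl = 1.4/cos11.3° = 1.428 m; N'_2 = 61·cos11.3° − 14·1.428 = 39.8; c'Δl = 11.56; W sinα = 12.0
Slice 3: Δl = 2.3/cos26.3° = 2.566 m; N'_3 = 165·cos26.3° − 31·2.566 = 68.4; c'Δl = 20.78; W sinα = 73.1
Slice 4: Δl = 2.3/cos48.7° = 3.485 m; N'_4 = 82·cos48.7° − 13·3.485 = 8.8; c'Δl = 28.23; W sinα = 61.6
Σc'Δl = 70.3 kN/m; ΣN' = 131.4 kN/m; ΣW sinα = 147.0 kN/m
Resisting = 70.3 + 131.4·tan22.2° = 70.3 + 53.6 = 123.9 kN/m
FS = 123.9 / 147.0 = 0.843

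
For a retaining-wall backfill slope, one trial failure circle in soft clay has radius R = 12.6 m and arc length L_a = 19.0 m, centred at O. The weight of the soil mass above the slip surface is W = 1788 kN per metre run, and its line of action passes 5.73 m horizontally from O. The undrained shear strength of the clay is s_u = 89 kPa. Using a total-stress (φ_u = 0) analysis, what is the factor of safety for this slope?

Taking moments about the centre O, the resisting moment is provided by the undrained shear strength acting along the arc:
M_R = s_u·L_a·R = 89·19.00·12.6 = 21306.6 kN·m/m
M_D = W·d = 1788·5.73 = 10245.2 kN·m/m
FS = M_R / M_D = 21306.6 / 10245.2 = 2.080

FS = 2.08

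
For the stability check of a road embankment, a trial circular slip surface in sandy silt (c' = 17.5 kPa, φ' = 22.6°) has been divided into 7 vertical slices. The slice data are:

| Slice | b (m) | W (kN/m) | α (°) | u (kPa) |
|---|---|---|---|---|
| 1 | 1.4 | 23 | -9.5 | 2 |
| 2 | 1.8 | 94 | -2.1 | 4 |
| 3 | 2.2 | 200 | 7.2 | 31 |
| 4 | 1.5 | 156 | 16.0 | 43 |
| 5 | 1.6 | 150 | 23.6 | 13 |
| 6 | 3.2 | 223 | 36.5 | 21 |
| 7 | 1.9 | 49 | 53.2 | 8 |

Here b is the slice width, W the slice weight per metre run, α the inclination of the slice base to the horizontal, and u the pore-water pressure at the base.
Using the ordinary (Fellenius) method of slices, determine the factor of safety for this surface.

Ordinary method of slices: FS = Σ[c'·Δl_i + (W_i cosα_i − u_i·Δl_i)·tanφ'] / Σ W_i sinα_i, with Δl_i = b_i / cosα_i.
Slice 1: Δl = 1.4/cos(-9.5°) = 1.419 m; N'_1 = 23·cos(-9.5°) − 2·1.419 = 19.8; c'Δl = 24.84; W sinα = -3.8
Slice 2: Δl = 1.8/cos(-2.1°) = 1.801 m; N'_2 = 94·cos(-2.1°) − 4·1.801 = 86.7; c'Δl = 31.52; W sinα = -3.4
Slice 3: Δl = 2.2/cos7.2° = 2.217 m; N'_3 = 200·cos7.2° − 31·2.217 = 129.7; c'Δl = 38.81; W sinα = 25.1
Slice 4: Δl = 1.5/cos16.0° = 1.560 m; N'_4 = 156·cos16.0° − 43·1.560 = 82.9; c'Δl = 27.31; W sinα = 43.0
Slice 5: Δl = 1.6/cos23.6° = 1.746 m; N'_5 = 150·cos23.6° − 13·1.746 = 114.8; c'Δl = 30.56; W sinα = 60.1
Slice 6: Δl = 3.2/cos36.5° = 3.981 m; N'_6 = 223·cos36.5° − 21·3.981 = 95.7; c'Δl = 69.66; W sinα = 132.6
Slice 7: Δl = 1.9/cos53.2° = 3.172 m; N'_7 = 49·cos53.2° − 8·3.172 = 4.0; c'Δl = 55.51; W sinα = 39.2
Σc'Δl = 278.2 kN/m; ΣN' = 533.5 kN/m; ΣW sinα = 292.8 kN/m
Resisting = 278.2 + 533.5·tan22.6° = 278.2 + 222.1 = 500.3 kN/m
FS = 500.3 / 292.8 = 1.709

FS = 1.71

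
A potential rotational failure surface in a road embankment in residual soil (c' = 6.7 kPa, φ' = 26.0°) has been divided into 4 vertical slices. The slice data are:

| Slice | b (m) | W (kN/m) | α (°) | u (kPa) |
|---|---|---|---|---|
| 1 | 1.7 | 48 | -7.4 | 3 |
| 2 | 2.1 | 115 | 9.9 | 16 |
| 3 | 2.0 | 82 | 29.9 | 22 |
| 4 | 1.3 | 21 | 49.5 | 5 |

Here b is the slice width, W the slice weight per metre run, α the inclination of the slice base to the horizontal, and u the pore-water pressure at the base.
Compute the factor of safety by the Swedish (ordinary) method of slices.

Ordinary method of slices: FS = Σ[c'·Δl_i + (W_i cosα_i − u_i·Δl_i)·tanφ'] / Σ W_i sinα_i, with Δl_i = b_i / cosα_i.
Slice 1: Δl = 1.7/cos(-7.4°) = 1.714 m; N'_1 = 48·cos(-7.4°) − 3·1.714 = 42.5; c'Δl = 11.49; W sinα = -6.2
Slice 2: Δl = 2.1/cos9.9° = 2.132 m; N'_2 = 115·cos9.9° − 16·2.132 = 79.2; c'Δl = 14.28; W sinα = 19.8
Slice 3: Δl = 2.0/cos29.9° = 2.307 m; N'_3 = 82·cos29.9° − 22·2.307 = 20.3; c'Δl = 15.46; W sinα = 40.9
Slice 4: Δl = 1.3/cos49.5° = 2.002 m; N'_4 = 21·cos49.5° − 5·2.002 = 3.6; c'Δl = 13.41; W sinα = 16.0
Σc'Δl = 54.6 kN/m; ΣN' = 145.6 kN/m; ΣW sinα = 70.4 kN/m
Resisting = 54.6 + 145.6·tan26.0° = 54.6 + 71.0 = 125.6 kN/m
FS = 125.6 / 70.4 = 1.784

FS = 1.78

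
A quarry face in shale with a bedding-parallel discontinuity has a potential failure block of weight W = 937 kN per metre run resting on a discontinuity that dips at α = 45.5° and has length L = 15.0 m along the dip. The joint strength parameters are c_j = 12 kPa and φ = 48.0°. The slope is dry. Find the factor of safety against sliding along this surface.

Resolving the block weight along and normal to the plane and applying the Mohr–Coulomb strength on the joint:
N' = W cosα = 937·cos45.5° = 656.8 kN/m
Driving force T = W sinα = 937·sin45.5° = 668.3 kN/m
Resisting force R = c_j·L + N'·tanφ = 12·15.0 + 656.8·tan48.0° = 180.0 + 729.4 = 909.4 kN/m
FS = R / T = 909.4 / 668.3 = 1.361

FS = 1.36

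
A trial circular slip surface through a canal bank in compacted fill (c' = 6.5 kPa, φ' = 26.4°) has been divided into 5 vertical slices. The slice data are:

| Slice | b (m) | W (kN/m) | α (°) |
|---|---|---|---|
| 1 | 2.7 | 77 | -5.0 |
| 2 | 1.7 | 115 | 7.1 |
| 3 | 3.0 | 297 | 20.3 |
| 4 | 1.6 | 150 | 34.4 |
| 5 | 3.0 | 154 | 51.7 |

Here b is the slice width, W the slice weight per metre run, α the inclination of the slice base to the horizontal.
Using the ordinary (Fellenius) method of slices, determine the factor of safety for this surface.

Ordinary method of slices: FS = Σ[c'·Δl_i + (W_i cosα_i)·tanφ'] / Σ W_i sinα_i, with Δl_i = b_i / cosα_i.
Slice 1: Δl = 2.7/cos(-5.0°) = 2.710 m; N'_1 = 77·cos(-5.0°) = 76.7; c'Δl = 17.62; W sinα = -6.7
Slice 2: Δl = 1.7/cos7.1° = 1.713 m; N'_2 = 115·cos7.1° = 114.1; c'Δl = 11.14; W sinα = 14.2
Slice 3: Δl = 3.0/cos20.3° = 3.199 m; N'_3 = 297·cos20.3° = 278.6; c'Δl = 20.79; W sinα = 103.0
Slice 4: Δl = 1.6/cos34.4° = 1.939 m; N'_4 = 150·cos34.4° = 123.8; c'Δl = 12.60; W sinα = 84.7
Slice 5: Δl = 3.0/cos51.7° = 4.840 m; N'_5 = 154·cos51.7° = 95.4; c'Δl = 31.46; W sinα = 120.9
Σc'Δl = 93.6 kN/m; ΣN' = 688.6 kN/m; ΣW sinα = 316.1 kN/m
Resisting = 93.6 + 688.6·tan26.4° = 93.6 + 341.8 = 435.4 kN/m
FS = 435.4 / 316.1 = 1.377

FS = 1.38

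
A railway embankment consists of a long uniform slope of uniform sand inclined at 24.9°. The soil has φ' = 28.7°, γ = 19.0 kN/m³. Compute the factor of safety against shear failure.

FS = 1.18

For a dry cohesionless infinite slope the factor of safety is FS = tanφ' / tanβ.
FS = tan28.7° / tan24.9° = 0.5475 / 0.4642 = 1.179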